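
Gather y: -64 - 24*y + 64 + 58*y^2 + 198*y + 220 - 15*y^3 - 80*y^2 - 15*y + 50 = -15*y^3 - 22*y^2 + 159*y + 270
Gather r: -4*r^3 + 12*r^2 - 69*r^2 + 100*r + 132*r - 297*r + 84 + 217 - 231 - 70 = -4*r^3 - 57*r^2 - 65*r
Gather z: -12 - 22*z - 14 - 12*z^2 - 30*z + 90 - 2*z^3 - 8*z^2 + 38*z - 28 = -2*z^3 - 20*z^2 - 14*z + 36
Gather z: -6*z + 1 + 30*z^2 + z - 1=30*z^2 - 5*z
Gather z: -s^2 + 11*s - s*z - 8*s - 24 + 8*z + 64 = -s^2 + 3*s + z*(8 - s) + 40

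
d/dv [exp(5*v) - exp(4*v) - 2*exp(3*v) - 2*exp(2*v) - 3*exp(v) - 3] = (5*exp(4*v) - 4*exp(3*v) - 6*exp(2*v) - 4*exp(v) - 3)*exp(v)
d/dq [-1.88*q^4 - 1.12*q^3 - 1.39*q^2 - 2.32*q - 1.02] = -7.52*q^3 - 3.36*q^2 - 2.78*q - 2.32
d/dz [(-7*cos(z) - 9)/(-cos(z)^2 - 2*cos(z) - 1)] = (7*cos(z) + 11)*sin(z)/(cos(z) + 1)^3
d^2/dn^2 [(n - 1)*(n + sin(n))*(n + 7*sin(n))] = -8*n^2*sin(n) + 8*n*sin(n) + 32*n*cos(n) + 14*n*cos(2*n) + 6*n - 16*sqrt(2)*cos(n + pi/4) - 14*sqrt(2)*cos(2*n + pi/4) - 2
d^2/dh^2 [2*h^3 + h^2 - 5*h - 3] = 12*h + 2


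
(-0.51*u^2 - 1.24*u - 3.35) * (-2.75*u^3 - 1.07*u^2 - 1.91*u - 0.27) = 1.4025*u^5 + 3.9557*u^4 + 11.5134*u^3 + 6.0906*u^2 + 6.7333*u + 0.9045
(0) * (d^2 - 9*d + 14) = 0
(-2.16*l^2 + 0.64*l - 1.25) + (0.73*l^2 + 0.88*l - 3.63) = -1.43*l^2 + 1.52*l - 4.88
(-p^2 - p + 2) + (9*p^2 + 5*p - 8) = 8*p^2 + 4*p - 6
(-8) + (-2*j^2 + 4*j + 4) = -2*j^2 + 4*j - 4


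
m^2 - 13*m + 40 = (m - 8)*(m - 5)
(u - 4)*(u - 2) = u^2 - 6*u + 8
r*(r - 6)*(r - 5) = r^3 - 11*r^2 + 30*r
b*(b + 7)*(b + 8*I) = b^3 + 7*b^2 + 8*I*b^2 + 56*I*b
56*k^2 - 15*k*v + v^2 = (-8*k + v)*(-7*k + v)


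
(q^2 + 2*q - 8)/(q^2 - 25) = (q^2 + 2*q - 8)/(q^2 - 25)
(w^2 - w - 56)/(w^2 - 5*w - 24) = (w + 7)/(w + 3)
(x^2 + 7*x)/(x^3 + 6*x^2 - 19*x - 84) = x/(x^2 - x - 12)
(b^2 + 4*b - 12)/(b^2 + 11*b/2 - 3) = 2*(b - 2)/(2*b - 1)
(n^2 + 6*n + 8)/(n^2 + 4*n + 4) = (n + 4)/(n + 2)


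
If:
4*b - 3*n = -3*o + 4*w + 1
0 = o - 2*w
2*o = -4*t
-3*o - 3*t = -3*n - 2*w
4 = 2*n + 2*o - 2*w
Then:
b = -1/8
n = 1/2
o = 3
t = -3/2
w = 3/2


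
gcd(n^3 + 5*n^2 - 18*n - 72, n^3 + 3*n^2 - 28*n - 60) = n + 6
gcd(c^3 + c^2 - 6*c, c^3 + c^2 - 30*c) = c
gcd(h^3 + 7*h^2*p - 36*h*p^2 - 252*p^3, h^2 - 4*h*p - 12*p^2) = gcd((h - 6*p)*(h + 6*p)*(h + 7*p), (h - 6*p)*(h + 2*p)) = -h + 6*p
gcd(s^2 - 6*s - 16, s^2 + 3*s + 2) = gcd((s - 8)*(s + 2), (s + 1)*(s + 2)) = s + 2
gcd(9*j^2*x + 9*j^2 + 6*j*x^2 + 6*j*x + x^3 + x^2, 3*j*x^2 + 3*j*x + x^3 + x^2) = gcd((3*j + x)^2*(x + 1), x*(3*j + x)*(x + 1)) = 3*j*x + 3*j + x^2 + x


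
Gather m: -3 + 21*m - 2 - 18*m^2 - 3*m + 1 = -18*m^2 + 18*m - 4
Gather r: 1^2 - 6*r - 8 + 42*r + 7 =36*r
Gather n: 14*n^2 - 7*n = 14*n^2 - 7*n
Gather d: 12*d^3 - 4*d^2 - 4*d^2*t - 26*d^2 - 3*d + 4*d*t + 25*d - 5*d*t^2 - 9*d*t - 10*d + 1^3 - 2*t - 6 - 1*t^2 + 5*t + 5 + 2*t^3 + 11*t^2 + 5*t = 12*d^3 + d^2*(-4*t - 30) + d*(-5*t^2 - 5*t + 12) + 2*t^3 + 10*t^2 + 8*t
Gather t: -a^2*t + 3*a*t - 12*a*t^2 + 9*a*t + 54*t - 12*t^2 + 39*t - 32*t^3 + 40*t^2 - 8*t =-32*t^3 + t^2*(28 - 12*a) + t*(-a^2 + 12*a + 85)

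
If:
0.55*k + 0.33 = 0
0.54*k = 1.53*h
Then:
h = -0.21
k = -0.60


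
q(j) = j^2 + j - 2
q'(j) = 2*j + 1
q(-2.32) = 1.06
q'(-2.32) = -3.64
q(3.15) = 11.07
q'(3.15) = 7.30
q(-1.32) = -1.58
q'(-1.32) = -1.64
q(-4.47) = 13.51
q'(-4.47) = -7.94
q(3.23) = 11.66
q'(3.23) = 7.46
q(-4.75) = 15.81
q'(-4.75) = -8.50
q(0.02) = -1.98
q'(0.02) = 1.04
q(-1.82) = -0.51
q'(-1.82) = -2.64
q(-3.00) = 4.00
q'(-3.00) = -5.00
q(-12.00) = 130.00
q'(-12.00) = -23.00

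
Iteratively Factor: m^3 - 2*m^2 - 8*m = (m)*(m^2 - 2*m - 8) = m*(m + 2)*(m - 4)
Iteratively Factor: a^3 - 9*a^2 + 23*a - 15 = (a - 5)*(a^2 - 4*a + 3) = (a - 5)*(a - 1)*(a - 3)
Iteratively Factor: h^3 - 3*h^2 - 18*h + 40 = (h - 5)*(h^2 + 2*h - 8) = (h - 5)*(h - 2)*(h + 4)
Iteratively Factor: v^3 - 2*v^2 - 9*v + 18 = (v + 3)*(v^2 - 5*v + 6) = (v - 2)*(v + 3)*(v - 3)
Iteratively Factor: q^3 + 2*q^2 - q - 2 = (q + 2)*(q^2 - 1) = (q - 1)*(q + 2)*(q + 1)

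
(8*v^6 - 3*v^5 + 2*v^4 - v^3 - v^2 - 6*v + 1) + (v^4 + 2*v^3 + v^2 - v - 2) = 8*v^6 - 3*v^5 + 3*v^4 + v^3 - 7*v - 1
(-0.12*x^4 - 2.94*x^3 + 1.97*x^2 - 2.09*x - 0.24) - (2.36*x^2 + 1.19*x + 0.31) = -0.12*x^4 - 2.94*x^3 - 0.39*x^2 - 3.28*x - 0.55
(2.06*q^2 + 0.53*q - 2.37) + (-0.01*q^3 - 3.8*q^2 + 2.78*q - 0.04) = -0.01*q^3 - 1.74*q^2 + 3.31*q - 2.41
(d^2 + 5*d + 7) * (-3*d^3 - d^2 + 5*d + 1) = -3*d^5 - 16*d^4 - 21*d^3 + 19*d^2 + 40*d + 7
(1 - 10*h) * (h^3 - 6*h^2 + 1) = -10*h^4 + 61*h^3 - 6*h^2 - 10*h + 1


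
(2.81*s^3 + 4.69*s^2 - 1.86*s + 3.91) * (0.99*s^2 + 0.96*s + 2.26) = 2.7819*s^5 + 7.3407*s^4 + 9.0116*s^3 + 12.6847*s^2 - 0.45*s + 8.8366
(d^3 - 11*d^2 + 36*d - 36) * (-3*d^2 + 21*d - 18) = -3*d^5 + 54*d^4 - 357*d^3 + 1062*d^2 - 1404*d + 648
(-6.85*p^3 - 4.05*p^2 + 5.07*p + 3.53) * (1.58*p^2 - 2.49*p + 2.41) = -10.823*p^5 + 10.6575*p^4 + 1.5866*p^3 - 16.8074*p^2 + 3.429*p + 8.5073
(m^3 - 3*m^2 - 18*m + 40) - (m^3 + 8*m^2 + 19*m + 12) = -11*m^2 - 37*m + 28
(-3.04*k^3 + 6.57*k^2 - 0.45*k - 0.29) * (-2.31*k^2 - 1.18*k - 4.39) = 7.0224*k^5 - 11.5895*k^4 + 6.6325*k^3 - 27.6414*k^2 + 2.3177*k + 1.2731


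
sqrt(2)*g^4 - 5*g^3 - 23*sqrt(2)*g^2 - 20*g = g*(g - 5*sqrt(2))*(g + 2*sqrt(2))*(sqrt(2)*g + 1)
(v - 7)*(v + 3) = v^2 - 4*v - 21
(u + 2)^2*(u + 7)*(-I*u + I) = -I*u^4 - 10*I*u^3 - 21*I*u^2 + 4*I*u + 28*I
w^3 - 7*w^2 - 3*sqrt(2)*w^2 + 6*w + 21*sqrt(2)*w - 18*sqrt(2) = (w - 6)*(w - 1)*(w - 3*sqrt(2))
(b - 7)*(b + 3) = b^2 - 4*b - 21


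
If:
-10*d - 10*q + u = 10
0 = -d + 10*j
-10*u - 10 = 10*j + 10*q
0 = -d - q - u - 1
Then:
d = 0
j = 0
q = -1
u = 0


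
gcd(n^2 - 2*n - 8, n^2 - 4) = n + 2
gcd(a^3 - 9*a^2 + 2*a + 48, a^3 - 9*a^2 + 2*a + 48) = a^3 - 9*a^2 + 2*a + 48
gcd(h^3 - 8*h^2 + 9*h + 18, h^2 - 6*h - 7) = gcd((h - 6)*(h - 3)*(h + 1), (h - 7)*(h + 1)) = h + 1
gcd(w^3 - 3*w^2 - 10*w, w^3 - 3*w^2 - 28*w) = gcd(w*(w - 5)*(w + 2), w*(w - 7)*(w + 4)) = w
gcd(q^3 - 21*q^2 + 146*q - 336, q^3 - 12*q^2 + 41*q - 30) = q - 6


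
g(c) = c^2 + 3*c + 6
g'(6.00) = 15.00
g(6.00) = 60.00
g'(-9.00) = -15.00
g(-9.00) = 60.00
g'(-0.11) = 2.78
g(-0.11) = 5.68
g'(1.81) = 6.62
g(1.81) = 14.71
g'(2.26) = 7.52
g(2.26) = 17.89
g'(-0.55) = 1.90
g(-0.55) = 4.65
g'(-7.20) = -11.40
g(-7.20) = 36.24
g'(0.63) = 4.26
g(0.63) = 8.29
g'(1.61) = 6.22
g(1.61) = 13.42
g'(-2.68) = -2.36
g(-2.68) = 5.14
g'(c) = 2*c + 3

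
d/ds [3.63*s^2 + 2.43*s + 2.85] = 7.26*s + 2.43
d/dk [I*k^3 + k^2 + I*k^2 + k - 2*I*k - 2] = 3*I*k^2 + 2*k*(1 + I) + 1 - 2*I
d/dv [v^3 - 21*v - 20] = 3*v^2 - 21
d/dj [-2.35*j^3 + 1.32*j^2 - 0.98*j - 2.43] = -7.05*j^2 + 2.64*j - 0.98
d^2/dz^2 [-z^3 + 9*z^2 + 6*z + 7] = 18 - 6*z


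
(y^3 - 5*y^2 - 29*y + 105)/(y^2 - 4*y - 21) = (y^2 + 2*y - 15)/(y + 3)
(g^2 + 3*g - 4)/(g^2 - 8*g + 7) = (g + 4)/(g - 7)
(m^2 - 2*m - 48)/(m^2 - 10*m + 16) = (m + 6)/(m - 2)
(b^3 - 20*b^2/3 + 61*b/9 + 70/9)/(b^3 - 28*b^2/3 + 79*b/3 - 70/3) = (b + 2/3)/(b - 2)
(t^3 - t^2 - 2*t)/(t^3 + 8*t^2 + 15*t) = (t^2 - t - 2)/(t^2 + 8*t + 15)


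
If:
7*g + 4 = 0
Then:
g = -4/7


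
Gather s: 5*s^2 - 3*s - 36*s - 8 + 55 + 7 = 5*s^2 - 39*s + 54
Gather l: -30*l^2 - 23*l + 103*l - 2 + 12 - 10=-30*l^2 + 80*l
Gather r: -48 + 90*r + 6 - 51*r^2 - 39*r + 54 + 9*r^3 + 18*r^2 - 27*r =9*r^3 - 33*r^2 + 24*r + 12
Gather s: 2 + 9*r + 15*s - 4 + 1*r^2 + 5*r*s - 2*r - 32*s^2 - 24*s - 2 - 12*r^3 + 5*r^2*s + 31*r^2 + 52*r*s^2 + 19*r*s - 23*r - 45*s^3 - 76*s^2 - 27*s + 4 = -12*r^3 + 32*r^2 - 16*r - 45*s^3 + s^2*(52*r - 108) + s*(5*r^2 + 24*r - 36)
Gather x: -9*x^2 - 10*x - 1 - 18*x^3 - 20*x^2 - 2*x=-18*x^3 - 29*x^2 - 12*x - 1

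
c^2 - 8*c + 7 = (c - 7)*(c - 1)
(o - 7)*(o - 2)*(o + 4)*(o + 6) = o^4 + o^3 - 52*o^2 - 76*o + 336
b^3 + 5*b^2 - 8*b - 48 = (b - 3)*(b + 4)^2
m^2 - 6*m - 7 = (m - 7)*(m + 1)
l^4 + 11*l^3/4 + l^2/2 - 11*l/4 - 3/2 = (l - 1)*(l + 3/4)*(l + 1)*(l + 2)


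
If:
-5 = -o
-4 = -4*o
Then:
No Solution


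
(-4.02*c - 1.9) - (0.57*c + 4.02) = -4.59*c - 5.92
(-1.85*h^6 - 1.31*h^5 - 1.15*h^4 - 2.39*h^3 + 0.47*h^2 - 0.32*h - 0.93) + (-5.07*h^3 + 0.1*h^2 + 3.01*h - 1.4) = -1.85*h^6 - 1.31*h^5 - 1.15*h^4 - 7.46*h^3 + 0.57*h^2 + 2.69*h - 2.33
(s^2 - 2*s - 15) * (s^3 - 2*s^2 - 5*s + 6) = s^5 - 4*s^4 - 16*s^3 + 46*s^2 + 63*s - 90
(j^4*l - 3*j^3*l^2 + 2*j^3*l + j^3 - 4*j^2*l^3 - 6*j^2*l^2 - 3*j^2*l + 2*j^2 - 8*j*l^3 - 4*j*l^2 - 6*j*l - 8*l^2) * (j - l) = j^5*l - 4*j^4*l^2 + 2*j^4*l + j^4 - j^3*l^3 - 8*j^3*l^2 - 4*j^3*l + 2*j^3 + 4*j^2*l^4 - 2*j^2*l^3 - j^2*l^2 - 8*j^2*l + 8*j*l^4 + 4*j*l^3 - 2*j*l^2 + 8*l^3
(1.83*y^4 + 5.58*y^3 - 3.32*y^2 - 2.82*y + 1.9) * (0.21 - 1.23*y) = -2.2509*y^5 - 6.4791*y^4 + 5.2554*y^3 + 2.7714*y^2 - 2.9292*y + 0.399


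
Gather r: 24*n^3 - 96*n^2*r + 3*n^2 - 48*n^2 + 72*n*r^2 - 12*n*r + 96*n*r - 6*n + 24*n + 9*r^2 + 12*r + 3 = 24*n^3 - 45*n^2 + 18*n + r^2*(72*n + 9) + r*(-96*n^2 + 84*n + 12) + 3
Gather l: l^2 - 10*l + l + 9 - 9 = l^2 - 9*l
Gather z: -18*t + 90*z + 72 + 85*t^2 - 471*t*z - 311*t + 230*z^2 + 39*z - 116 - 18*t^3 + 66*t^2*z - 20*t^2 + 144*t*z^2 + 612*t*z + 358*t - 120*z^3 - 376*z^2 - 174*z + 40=-18*t^3 + 65*t^2 + 29*t - 120*z^3 + z^2*(144*t - 146) + z*(66*t^2 + 141*t - 45) - 4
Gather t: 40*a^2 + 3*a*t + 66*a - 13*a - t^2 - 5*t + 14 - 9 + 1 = 40*a^2 + 53*a - t^2 + t*(3*a - 5) + 6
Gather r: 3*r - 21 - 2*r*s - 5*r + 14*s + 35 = r*(-2*s - 2) + 14*s + 14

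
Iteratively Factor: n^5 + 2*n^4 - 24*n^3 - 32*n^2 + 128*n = (n + 4)*(n^4 - 2*n^3 - 16*n^2 + 32*n) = (n + 4)^2*(n^3 - 6*n^2 + 8*n) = (n - 2)*(n + 4)^2*(n^2 - 4*n) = (n - 4)*(n - 2)*(n + 4)^2*(n)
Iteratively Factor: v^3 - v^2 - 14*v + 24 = (v - 2)*(v^2 + v - 12) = (v - 2)*(v + 4)*(v - 3)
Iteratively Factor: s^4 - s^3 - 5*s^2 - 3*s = (s - 3)*(s^3 + 2*s^2 + s) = (s - 3)*(s + 1)*(s^2 + s) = s*(s - 3)*(s + 1)*(s + 1)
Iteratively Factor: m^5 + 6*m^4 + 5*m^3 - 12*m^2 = (m)*(m^4 + 6*m^3 + 5*m^2 - 12*m) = m*(m + 4)*(m^3 + 2*m^2 - 3*m) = m^2*(m + 4)*(m^2 + 2*m - 3) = m^2*(m - 1)*(m + 4)*(m + 3)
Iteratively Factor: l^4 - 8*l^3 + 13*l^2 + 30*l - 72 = (l - 4)*(l^3 - 4*l^2 - 3*l + 18) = (l - 4)*(l + 2)*(l^2 - 6*l + 9) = (l - 4)*(l - 3)*(l + 2)*(l - 3)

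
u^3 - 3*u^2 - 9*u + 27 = (u - 3)^2*(u + 3)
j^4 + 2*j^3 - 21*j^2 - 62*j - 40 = (j - 5)*(j + 1)*(j + 2)*(j + 4)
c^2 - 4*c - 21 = (c - 7)*(c + 3)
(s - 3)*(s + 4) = s^2 + s - 12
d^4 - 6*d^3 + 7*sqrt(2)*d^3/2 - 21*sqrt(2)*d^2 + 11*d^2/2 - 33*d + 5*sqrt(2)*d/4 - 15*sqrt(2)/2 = (d - 6)*(d + sqrt(2)/2)^2*(d + 5*sqrt(2)/2)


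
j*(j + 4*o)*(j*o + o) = j^3*o + 4*j^2*o^2 + j^2*o + 4*j*o^2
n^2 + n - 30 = (n - 5)*(n + 6)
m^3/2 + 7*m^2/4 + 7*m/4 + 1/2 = (m/2 + 1)*(m + 1/2)*(m + 1)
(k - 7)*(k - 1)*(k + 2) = k^3 - 6*k^2 - 9*k + 14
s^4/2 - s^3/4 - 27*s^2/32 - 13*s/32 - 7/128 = (s/2 + 1/4)*(s - 7/4)*(s + 1/4)*(s + 1/2)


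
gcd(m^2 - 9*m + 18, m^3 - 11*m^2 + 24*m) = m - 3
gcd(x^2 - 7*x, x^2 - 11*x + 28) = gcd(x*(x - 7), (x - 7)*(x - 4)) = x - 7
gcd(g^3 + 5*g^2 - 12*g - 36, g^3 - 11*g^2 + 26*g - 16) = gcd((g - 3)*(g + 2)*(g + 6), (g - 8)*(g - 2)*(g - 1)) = 1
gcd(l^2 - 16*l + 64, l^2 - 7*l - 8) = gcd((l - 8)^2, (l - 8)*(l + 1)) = l - 8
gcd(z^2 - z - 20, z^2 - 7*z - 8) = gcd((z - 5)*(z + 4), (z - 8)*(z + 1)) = 1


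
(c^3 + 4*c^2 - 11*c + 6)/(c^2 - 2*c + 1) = c + 6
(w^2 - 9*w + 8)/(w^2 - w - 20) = (-w^2 + 9*w - 8)/(-w^2 + w + 20)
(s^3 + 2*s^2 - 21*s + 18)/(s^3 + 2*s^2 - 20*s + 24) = (s^2 - 4*s + 3)/(s^2 - 4*s + 4)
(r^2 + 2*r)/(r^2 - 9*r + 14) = r*(r + 2)/(r^2 - 9*r + 14)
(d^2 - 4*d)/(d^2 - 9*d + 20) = d/(d - 5)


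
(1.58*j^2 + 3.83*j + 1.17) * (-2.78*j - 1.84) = -4.3924*j^3 - 13.5546*j^2 - 10.2998*j - 2.1528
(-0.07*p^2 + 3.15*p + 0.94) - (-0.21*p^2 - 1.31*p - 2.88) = 0.14*p^2 + 4.46*p + 3.82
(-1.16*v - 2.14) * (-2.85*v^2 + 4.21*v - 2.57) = 3.306*v^3 + 1.2154*v^2 - 6.0282*v + 5.4998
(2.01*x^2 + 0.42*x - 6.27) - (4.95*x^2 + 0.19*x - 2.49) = -2.94*x^2 + 0.23*x - 3.78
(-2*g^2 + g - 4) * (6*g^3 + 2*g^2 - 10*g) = -12*g^5 + 2*g^4 - 2*g^3 - 18*g^2 + 40*g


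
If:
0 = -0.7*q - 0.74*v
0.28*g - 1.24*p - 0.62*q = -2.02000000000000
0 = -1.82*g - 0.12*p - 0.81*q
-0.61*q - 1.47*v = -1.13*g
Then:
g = -0.26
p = 1.39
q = 0.37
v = -0.35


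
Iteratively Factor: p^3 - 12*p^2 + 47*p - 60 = (p - 4)*(p^2 - 8*p + 15) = (p - 4)*(p - 3)*(p - 5)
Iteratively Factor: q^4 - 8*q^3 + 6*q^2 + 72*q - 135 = (q - 5)*(q^3 - 3*q^2 - 9*q + 27) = (q - 5)*(q + 3)*(q^2 - 6*q + 9) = (q - 5)*(q - 3)*(q + 3)*(q - 3)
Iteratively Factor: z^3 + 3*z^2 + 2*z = (z + 2)*(z^2 + z) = (z + 1)*(z + 2)*(z)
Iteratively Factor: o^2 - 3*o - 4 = (o + 1)*(o - 4)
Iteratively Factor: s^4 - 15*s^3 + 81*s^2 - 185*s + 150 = (s - 5)*(s^3 - 10*s^2 + 31*s - 30) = (s - 5)*(s - 3)*(s^2 - 7*s + 10) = (s - 5)*(s - 3)*(s - 2)*(s - 5)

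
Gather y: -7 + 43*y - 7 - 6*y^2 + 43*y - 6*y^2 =-12*y^2 + 86*y - 14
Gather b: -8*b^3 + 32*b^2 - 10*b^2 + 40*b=-8*b^3 + 22*b^2 + 40*b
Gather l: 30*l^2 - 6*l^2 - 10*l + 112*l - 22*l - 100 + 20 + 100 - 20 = 24*l^2 + 80*l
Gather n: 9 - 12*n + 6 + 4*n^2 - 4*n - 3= 4*n^2 - 16*n + 12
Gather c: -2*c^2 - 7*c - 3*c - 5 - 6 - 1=-2*c^2 - 10*c - 12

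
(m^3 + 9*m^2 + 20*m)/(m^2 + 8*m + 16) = m*(m + 5)/(m + 4)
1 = 1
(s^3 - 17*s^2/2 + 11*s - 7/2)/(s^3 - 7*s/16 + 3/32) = 16*(s^2 - 8*s + 7)/(16*s^2 + 8*s - 3)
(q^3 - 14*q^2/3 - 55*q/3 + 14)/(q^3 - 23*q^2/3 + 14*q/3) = (q + 3)/q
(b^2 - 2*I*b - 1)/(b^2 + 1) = (b - I)/(b + I)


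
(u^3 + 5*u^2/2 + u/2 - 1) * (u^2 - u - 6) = u^5 + 3*u^4/2 - 8*u^3 - 33*u^2/2 - 2*u + 6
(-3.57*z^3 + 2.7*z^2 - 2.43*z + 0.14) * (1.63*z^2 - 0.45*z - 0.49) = -5.8191*z^5 + 6.0075*z^4 - 3.4266*z^3 - 0.00129999999999986*z^2 + 1.1277*z - 0.0686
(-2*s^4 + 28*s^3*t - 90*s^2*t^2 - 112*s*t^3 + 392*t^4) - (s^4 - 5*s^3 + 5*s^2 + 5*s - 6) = -3*s^4 + 28*s^3*t + 5*s^3 - 90*s^2*t^2 - 5*s^2 - 112*s*t^3 - 5*s + 392*t^4 + 6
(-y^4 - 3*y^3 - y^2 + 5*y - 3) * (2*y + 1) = -2*y^5 - 7*y^4 - 5*y^3 + 9*y^2 - y - 3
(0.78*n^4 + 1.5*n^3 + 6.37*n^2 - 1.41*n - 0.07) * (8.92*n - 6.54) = 6.9576*n^5 + 8.2788*n^4 + 47.0104*n^3 - 54.237*n^2 + 8.597*n + 0.4578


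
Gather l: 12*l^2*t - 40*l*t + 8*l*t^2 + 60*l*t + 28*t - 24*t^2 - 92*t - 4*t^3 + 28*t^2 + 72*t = 12*l^2*t + l*(8*t^2 + 20*t) - 4*t^3 + 4*t^2 + 8*t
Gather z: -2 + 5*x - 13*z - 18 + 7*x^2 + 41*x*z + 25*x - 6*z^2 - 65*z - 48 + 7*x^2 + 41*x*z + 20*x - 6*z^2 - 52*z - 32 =14*x^2 + 50*x - 12*z^2 + z*(82*x - 130) - 100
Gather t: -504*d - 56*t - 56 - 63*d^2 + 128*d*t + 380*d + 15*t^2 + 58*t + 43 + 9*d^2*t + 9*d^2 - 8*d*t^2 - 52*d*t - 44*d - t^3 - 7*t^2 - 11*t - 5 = -54*d^2 - 168*d - t^3 + t^2*(8 - 8*d) + t*(9*d^2 + 76*d - 9) - 18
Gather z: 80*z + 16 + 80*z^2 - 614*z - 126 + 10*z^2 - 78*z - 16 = 90*z^2 - 612*z - 126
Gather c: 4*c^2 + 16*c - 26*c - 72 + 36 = 4*c^2 - 10*c - 36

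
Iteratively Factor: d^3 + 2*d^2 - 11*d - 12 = (d + 4)*(d^2 - 2*d - 3) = (d - 3)*(d + 4)*(d + 1)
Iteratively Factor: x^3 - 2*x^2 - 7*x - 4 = (x - 4)*(x^2 + 2*x + 1) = (x - 4)*(x + 1)*(x + 1)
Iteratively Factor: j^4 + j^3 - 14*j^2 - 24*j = (j - 4)*(j^3 + 5*j^2 + 6*j) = j*(j - 4)*(j^2 + 5*j + 6) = j*(j - 4)*(j + 3)*(j + 2)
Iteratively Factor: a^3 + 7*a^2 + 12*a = (a + 4)*(a^2 + 3*a) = (a + 3)*(a + 4)*(a)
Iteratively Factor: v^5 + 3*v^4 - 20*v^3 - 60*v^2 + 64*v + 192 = (v + 3)*(v^4 - 20*v^2 + 64) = (v - 2)*(v + 3)*(v^3 + 2*v^2 - 16*v - 32) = (v - 2)*(v + 2)*(v + 3)*(v^2 - 16) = (v - 2)*(v + 2)*(v + 3)*(v + 4)*(v - 4)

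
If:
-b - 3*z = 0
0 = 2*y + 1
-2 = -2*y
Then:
No Solution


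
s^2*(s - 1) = s^3 - s^2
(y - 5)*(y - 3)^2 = y^3 - 11*y^2 + 39*y - 45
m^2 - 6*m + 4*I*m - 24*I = (m - 6)*(m + 4*I)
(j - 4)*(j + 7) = j^2 + 3*j - 28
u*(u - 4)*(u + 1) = u^3 - 3*u^2 - 4*u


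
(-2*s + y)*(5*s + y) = -10*s^2 + 3*s*y + y^2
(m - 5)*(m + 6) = m^2 + m - 30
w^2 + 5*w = w*(w + 5)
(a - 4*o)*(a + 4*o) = a^2 - 16*o^2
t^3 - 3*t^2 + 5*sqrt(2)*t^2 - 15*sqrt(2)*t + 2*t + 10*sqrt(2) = (t - 2)*(t - 1)*(t + 5*sqrt(2))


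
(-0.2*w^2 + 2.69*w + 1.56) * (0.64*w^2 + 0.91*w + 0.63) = -0.128*w^4 + 1.5396*w^3 + 3.3203*w^2 + 3.1143*w + 0.9828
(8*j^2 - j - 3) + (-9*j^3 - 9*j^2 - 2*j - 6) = -9*j^3 - j^2 - 3*j - 9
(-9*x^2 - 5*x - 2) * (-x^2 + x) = 9*x^4 - 4*x^3 - 3*x^2 - 2*x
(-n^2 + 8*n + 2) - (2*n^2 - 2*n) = -3*n^2 + 10*n + 2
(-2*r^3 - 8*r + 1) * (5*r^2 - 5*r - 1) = -10*r^5 + 10*r^4 - 38*r^3 + 45*r^2 + 3*r - 1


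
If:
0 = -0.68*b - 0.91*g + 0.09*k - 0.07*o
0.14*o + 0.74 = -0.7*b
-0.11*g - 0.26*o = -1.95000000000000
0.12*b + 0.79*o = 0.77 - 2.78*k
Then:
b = -2.46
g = 1.14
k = -1.61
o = 7.02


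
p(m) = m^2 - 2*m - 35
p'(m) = 2*m - 2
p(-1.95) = -27.30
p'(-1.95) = -5.90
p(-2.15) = -26.08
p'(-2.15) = -6.30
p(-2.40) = -24.44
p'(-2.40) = -6.80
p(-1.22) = -31.07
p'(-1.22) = -4.44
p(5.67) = -14.19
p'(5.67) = 9.34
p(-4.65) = -4.08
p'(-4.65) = -11.30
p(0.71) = -35.92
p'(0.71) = -0.58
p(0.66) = -35.88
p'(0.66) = -0.68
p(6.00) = -11.00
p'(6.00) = 10.00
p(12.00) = 85.00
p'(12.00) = 22.00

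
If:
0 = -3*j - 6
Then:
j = -2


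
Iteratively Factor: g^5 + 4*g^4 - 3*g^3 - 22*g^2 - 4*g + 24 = (g + 3)*(g^4 + g^3 - 6*g^2 - 4*g + 8) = (g - 2)*(g + 3)*(g^3 + 3*g^2 - 4) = (g - 2)*(g + 2)*(g + 3)*(g^2 + g - 2) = (g - 2)*(g - 1)*(g + 2)*(g + 3)*(g + 2)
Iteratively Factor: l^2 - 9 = (l + 3)*(l - 3)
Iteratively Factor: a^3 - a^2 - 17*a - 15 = (a + 1)*(a^2 - 2*a - 15) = (a + 1)*(a + 3)*(a - 5)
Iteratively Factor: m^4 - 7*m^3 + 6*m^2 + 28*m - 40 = (m - 5)*(m^3 - 2*m^2 - 4*m + 8) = (m - 5)*(m + 2)*(m^2 - 4*m + 4) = (m - 5)*(m - 2)*(m + 2)*(m - 2)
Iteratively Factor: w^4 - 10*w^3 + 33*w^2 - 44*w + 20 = (w - 5)*(w^3 - 5*w^2 + 8*w - 4) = (w - 5)*(w - 2)*(w^2 - 3*w + 2) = (w - 5)*(w - 2)*(w - 1)*(w - 2)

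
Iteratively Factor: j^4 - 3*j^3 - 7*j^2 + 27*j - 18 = (j - 3)*(j^3 - 7*j + 6) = (j - 3)*(j + 3)*(j^2 - 3*j + 2) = (j - 3)*(j - 2)*(j + 3)*(j - 1)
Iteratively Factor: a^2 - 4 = (a + 2)*(a - 2)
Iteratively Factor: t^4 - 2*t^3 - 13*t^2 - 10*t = (t + 2)*(t^3 - 4*t^2 - 5*t) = t*(t + 2)*(t^2 - 4*t - 5) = t*(t + 1)*(t + 2)*(t - 5)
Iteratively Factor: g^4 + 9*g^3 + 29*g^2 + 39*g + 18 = (g + 1)*(g^3 + 8*g^2 + 21*g + 18) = (g + 1)*(g + 2)*(g^2 + 6*g + 9) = (g + 1)*(g + 2)*(g + 3)*(g + 3)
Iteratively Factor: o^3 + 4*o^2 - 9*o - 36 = (o + 3)*(o^2 + o - 12) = (o + 3)*(o + 4)*(o - 3)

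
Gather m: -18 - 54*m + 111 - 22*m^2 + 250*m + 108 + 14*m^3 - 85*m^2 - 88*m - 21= 14*m^3 - 107*m^2 + 108*m + 180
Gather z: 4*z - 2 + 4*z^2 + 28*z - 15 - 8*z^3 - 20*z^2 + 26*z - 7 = -8*z^3 - 16*z^2 + 58*z - 24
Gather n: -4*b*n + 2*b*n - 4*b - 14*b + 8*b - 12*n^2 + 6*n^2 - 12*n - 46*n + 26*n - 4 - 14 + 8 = -10*b - 6*n^2 + n*(-2*b - 32) - 10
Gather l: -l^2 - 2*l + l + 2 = -l^2 - l + 2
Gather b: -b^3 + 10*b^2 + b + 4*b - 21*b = -b^3 + 10*b^2 - 16*b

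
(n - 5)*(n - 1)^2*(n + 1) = n^4 - 6*n^3 + 4*n^2 + 6*n - 5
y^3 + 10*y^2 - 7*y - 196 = (y - 4)*(y + 7)^2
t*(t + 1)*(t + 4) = t^3 + 5*t^2 + 4*t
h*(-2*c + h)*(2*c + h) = -4*c^2*h + h^3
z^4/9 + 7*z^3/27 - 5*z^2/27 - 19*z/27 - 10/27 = (z/3 + 1/3)^2*(z - 5/3)*(z + 2)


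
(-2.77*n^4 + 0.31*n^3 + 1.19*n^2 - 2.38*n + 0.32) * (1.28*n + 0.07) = -3.5456*n^5 + 0.2029*n^4 + 1.5449*n^3 - 2.9631*n^2 + 0.243*n + 0.0224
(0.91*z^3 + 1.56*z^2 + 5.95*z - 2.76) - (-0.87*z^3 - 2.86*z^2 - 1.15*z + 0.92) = 1.78*z^3 + 4.42*z^2 + 7.1*z - 3.68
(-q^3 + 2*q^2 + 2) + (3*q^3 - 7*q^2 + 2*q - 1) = 2*q^3 - 5*q^2 + 2*q + 1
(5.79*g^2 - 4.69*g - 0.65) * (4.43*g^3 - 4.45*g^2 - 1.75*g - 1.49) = 25.6497*g^5 - 46.5422*g^4 + 7.8585*g^3 + 2.4729*g^2 + 8.1256*g + 0.9685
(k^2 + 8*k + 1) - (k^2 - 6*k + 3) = 14*k - 2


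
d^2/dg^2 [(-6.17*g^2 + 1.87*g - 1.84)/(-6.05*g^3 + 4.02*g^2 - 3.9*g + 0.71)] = (451.67485*g^6 - 410.680050000001*g^5 + 207.57792*g^4 - 123.693026*g^3 + 236.846112*g^2 - 93.638676*g + 41.333878)/(221.445125*g^9 - 441.42615*g^8 + 721.56051*g^7 - 712.039533*g^6 + 568.74564*g^5 - 318.368952*g^4 + 135.256695*g^3 - 38.476746*g^2 + 5.89797*g - 0.357911)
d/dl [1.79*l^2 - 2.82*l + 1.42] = 3.58*l - 2.82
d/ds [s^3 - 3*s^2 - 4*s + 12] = 3*s^2 - 6*s - 4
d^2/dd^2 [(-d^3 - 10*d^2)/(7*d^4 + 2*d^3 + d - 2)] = 2*(-49*d^9 - 1470*d^8 - 420*d^7 + 9*d^6 + 258*d^5 - 1644*d^4 - 281*d^3 + 6*d^2 - 12*d - 40)/(343*d^12 + 294*d^11 + 84*d^10 + 155*d^9 - 210*d^8 - 156*d^7 - 3*d^6 - 78*d^5 + 60*d^4 + 25*d^3 - 6*d^2 + 12*d - 8)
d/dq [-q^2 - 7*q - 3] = -2*q - 7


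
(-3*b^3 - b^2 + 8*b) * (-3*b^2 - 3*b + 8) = 9*b^5 + 12*b^4 - 45*b^3 - 32*b^2 + 64*b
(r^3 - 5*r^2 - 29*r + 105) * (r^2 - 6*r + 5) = r^5 - 11*r^4 + 6*r^3 + 254*r^2 - 775*r + 525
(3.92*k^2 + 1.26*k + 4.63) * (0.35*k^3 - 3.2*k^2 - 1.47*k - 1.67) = 1.372*k^5 - 12.103*k^4 - 8.1739*k^3 - 23.2146*k^2 - 8.9103*k - 7.7321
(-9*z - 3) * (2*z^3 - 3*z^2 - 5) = -18*z^4 + 21*z^3 + 9*z^2 + 45*z + 15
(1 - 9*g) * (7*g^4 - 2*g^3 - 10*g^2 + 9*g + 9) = -63*g^5 + 25*g^4 + 88*g^3 - 91*g^2 - 72*g + 9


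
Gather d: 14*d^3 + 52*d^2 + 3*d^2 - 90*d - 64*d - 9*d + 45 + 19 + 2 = 14*d^3 + 55*d^2 - 163*d + 66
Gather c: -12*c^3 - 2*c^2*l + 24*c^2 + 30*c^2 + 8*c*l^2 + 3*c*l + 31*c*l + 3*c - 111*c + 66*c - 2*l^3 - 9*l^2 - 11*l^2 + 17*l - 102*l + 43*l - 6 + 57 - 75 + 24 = -12*c^3 + c^2*(54 - 2*l) + c*(8*l^2 + 34*l - 42) - 2*l^3 - 20*l^2 - 42*l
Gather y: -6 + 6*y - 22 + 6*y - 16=12*y - 44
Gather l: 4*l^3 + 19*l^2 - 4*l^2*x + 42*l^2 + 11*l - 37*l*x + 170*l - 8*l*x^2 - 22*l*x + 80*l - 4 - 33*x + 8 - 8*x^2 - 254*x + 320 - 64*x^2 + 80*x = 4*l^3 + l^2*(61 - 4*x) + l*(-8*x^2 - 59*x + 261) - 72*x^2 - 207*x + 324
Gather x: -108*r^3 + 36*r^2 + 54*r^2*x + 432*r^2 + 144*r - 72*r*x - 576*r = -108*r^3 + 468*r^2 - 432*r + x*(54*r^2 - 72*r)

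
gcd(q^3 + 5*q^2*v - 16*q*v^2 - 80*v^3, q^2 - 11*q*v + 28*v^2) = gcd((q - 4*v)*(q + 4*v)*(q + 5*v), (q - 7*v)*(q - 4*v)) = q - 4*v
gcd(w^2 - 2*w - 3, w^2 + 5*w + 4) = w + 1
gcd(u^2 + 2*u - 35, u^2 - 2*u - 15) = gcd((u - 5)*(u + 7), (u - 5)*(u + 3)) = u - 5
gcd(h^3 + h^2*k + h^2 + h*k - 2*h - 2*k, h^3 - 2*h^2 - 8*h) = h + 2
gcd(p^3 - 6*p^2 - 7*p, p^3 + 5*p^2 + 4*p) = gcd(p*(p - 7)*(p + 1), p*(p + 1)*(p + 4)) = p^2 + p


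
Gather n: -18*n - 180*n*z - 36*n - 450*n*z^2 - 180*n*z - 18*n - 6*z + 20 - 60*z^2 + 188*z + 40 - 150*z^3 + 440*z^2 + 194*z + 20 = n*(-450*z^2 - 360*z - 72) - 150*z^3 + 380*z^2 + 376*z + 80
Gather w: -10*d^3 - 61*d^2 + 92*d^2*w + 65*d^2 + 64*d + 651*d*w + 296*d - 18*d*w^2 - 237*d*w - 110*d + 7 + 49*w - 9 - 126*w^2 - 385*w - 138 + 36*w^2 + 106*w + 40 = -10*d^3 + 4*d^2 + 250*d + w^2*(-18*d - 90) + w*(92*d^2 + 414*d - 230) - 100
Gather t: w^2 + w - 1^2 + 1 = w^2 + w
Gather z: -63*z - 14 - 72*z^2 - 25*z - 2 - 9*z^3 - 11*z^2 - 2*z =-9*z^3 - 83*z^2 - 90*z - 16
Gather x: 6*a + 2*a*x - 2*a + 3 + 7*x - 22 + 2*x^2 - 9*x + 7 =4*a + 2*x^2 + x*(2*a - 2) - 12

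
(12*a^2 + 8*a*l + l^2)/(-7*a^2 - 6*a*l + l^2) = (-12*a^2 - 8*a*l - l^2)/(7*a^2 + 6*a*l - l^2)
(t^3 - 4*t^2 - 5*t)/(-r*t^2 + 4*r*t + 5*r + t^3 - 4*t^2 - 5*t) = -t/(r - t)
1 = 1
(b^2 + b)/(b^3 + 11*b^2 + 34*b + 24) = b/(b^2 + 10*b + 24)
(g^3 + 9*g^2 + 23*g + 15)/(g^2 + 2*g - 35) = (g^3 + 9*g^2 + 23*g + 15)/(g^2 + 2*g - 35)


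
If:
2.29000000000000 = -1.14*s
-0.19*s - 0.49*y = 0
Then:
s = -2.01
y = 0.78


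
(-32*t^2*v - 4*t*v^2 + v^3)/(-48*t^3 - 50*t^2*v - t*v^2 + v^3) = v*(4*t + v)/(6*t^2 + 7*t*v + v^2)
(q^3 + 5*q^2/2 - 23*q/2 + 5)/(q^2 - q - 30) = (q^2 - 5*q/2 + 1)/(q - 6)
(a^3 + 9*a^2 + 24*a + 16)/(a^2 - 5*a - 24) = (a^3 + 9*a^2 + 24*a + 16)/(a^2 - 5*a - 24)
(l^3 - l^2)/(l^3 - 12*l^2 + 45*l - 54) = l^2*(l - 1)/(l^3 - 12*l^2 + 45*l - 54)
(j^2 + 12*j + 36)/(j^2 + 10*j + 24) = (j + 6)/(j + 4)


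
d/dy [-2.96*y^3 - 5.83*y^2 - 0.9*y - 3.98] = -8.88*y^2 - 11.66*y - 0.9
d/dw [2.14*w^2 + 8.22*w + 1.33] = 4.28*w + 8.22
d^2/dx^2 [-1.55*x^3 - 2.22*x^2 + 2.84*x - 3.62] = -9.3*x - 4.44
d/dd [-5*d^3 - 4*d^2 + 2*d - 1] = -15*d^2 - 8*d + 2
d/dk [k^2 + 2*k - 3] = 2*k + 2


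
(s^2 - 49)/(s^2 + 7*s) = (s - 7)/s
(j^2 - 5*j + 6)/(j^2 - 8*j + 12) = (j - 3)/(j - 6)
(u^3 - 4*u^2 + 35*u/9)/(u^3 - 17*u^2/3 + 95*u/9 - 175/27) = 3*u/(3*u - 5)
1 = 1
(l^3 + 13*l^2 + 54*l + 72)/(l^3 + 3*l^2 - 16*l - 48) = (l + 6)/(l - 4)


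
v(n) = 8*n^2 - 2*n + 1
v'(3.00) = 46.00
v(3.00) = 67.00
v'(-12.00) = -194.00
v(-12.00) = 1177.00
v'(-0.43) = -8.88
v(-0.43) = 3.34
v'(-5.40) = -88.40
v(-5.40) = 245.08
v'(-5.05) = -82.80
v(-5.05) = 215.12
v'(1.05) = 14.80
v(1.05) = 7.72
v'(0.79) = 10.64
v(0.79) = 4.41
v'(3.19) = 49.04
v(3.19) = 76.03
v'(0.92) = 12.72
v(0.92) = 5.93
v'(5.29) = 82.64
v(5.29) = 214.29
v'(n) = 16*n - 2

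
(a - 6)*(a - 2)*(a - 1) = a^3 - 9*a^2 + 20*a - 12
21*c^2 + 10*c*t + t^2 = (3*c + t)*(7*c + t)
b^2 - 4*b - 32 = (b - 8)*(b + 4)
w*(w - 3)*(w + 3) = w^3 - 9*w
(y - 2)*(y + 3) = y^2 + y - 6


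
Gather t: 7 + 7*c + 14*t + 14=7*c + 14*t + 21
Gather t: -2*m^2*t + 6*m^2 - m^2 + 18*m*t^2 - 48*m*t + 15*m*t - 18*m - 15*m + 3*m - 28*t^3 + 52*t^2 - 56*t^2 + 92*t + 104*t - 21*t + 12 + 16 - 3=5*m^2 - 30*m - 28*t^3 + t^2*(18*m - 4) + t*(-2*m^2 - 33*m + 175) + 25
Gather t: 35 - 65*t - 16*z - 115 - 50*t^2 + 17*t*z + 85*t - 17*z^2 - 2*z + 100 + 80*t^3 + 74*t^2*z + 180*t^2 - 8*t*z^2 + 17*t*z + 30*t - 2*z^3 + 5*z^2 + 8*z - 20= 80*t^3 + t^2*(74*z + 130) + t*(-8*z^2 + 34*z + 50) - 2*z^3 - 12*z^2 - 10*z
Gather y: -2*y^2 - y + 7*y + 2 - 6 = -2*y^2 + 6*y - 4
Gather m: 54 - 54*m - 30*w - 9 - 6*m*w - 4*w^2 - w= m*(-6*w - 54) - 4*w^2 - 31*w + 45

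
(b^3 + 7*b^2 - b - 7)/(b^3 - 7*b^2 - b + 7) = (b + 7)/(b - 7)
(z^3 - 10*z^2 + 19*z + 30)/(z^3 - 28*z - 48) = (z^2 - 4*z - 5)/(z^2 + 6*z + 8)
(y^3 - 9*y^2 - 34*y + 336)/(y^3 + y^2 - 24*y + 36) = (y^2 - 15*y + 56)/(y^2 - 5*y + 6)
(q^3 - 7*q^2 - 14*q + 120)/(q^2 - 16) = (q^2 - 11*q + 30)/(q - 4)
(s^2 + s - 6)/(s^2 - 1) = (s^2 + s - 6)/(s^2 - 1)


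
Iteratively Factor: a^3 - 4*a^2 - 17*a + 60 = (a - 3)*(a^2 - a - 20) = (a - 3)*(a + 4)*(a - 5)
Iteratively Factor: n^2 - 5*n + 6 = (n - 2)*(n - 3)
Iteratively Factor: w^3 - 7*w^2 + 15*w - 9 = (w - 3)*(w^2 - 4*w + 3) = (w - 3)*(w - 1)*(w - 3)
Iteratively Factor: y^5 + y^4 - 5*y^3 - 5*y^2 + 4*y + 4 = (y - 2)*(y^4 + 3*y^3 + y^2 - 3*y - 2) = (y - 2)*(y + 2)*(y^3 + y^2 - y - 1) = (y - 2)*(y - 1)*(y + 2)*(y^2 + 2*y + 1) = (y - 2)*(y - 1)*(y + 1)*(y + 2)*(y + 1)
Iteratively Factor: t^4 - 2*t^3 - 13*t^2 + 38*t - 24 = (t - 2)*(t^3 - 13*t + 12) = (t - 2)*(t - 1)*(t^2 + t - 12) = (t - 2)*(t - 1)*(t + 4)*(t - 3)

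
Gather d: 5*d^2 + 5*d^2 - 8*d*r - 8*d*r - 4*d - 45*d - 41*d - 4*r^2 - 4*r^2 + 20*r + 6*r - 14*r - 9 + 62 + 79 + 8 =10*d^2 + d*(-16*r - 90) - 8*r^2 + 12*r + 140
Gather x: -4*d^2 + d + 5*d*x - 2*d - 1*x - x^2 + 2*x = -4*d^2 - d - x^2 + x*(5*d + 1)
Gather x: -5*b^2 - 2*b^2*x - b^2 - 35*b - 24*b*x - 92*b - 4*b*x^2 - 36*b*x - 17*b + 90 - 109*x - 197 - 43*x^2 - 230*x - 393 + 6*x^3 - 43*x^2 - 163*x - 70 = -6*b^2 - 144*b + 6*x^3 + x^2*(-4*b - 86) + x*(-2*b^2 - 60*b - 502) - 570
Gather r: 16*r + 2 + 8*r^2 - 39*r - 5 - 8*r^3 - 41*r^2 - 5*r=-8*r^3 - 33*r^2 - 28*r - 3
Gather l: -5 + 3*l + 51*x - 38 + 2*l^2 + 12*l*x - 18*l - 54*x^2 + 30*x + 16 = 2*l^2 + l*(12*x - 15) - 54*x^2 + 81*x - 27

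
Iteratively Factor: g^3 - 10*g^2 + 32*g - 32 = (g - 4)*(g^2 - 6*g + 8) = (g - 4)^2*(g - 2)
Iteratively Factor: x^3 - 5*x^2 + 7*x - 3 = (x - 3)*(x^2 - 2*x + 1) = (x - 3)*(x - 1)*(x - 1)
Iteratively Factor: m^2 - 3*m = (m)*(m - 3)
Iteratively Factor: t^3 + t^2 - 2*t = (t)*(t^2 + t - 2) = t*(t + 2)*(t - 1)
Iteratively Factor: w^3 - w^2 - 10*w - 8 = (w + 2)*(w^2 - 3*w - 4) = (w + 1)*(w + 2)*(w - 4)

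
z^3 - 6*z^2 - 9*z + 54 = (z - 6)*(z - 3)*(z + 3)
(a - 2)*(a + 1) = a^2 - a - 2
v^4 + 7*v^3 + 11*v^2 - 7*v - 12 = (v - 1)*(v + 1)*(v + 3)*(v + 4)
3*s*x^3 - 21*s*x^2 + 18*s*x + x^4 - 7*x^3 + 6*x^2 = x*(3*s + x)*(x - 6)*(x - 1)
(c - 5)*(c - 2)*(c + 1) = c^3 - 6*c^2 + 3*c + 10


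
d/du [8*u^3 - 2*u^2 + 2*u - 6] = 24*u^2 - 4*u + 2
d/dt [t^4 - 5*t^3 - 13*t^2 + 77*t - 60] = 4*t^3 - 15*t^2 - 26*t + 77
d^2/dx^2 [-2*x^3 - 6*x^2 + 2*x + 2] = -12*x - 12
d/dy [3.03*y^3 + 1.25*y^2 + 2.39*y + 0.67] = 9.09*y^2 + 2.5*y + 2.39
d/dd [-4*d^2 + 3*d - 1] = 3 - 8*d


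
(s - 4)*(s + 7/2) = s^2 - s/2 - 14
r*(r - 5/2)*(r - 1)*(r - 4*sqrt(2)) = r^4 - 4*sqrt(2)*r^3 - 7*r^3/2 + 5*r^2/2 + 14*sqrt(2)*r^2 - 10*sqrt(2)*r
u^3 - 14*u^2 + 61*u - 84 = (u - 7)*(u - 4)*(u - 3)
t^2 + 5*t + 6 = (t + 2)*(t + 3)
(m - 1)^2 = m^2 - 2*m + 1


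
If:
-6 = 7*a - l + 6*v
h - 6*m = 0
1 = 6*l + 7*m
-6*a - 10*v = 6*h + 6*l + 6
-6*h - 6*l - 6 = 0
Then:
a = -805/493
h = -42/29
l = 13/29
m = -7/29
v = 483/493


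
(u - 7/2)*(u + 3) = u^2 - u/2 - 21/2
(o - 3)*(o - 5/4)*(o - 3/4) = o^3 - 5*o^2 + 111*o/16 - 45/16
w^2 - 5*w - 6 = (w - 6)*(w + 1)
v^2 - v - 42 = (v - 7)*(v + 6)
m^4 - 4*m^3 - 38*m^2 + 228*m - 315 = (m - 5)*(m - 3)^2*(m + 7)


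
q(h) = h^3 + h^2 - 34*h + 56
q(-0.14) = 60.78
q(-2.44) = 130.39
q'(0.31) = -33.09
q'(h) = 3*h^2 + 2*h - 34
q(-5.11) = 122.42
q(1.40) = 13.10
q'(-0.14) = -34.22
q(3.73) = -5.01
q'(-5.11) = 34.12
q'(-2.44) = -21.02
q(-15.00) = -2584.00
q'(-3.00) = -13.00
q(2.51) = -7.23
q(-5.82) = 90.62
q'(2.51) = -10.08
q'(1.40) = -25.32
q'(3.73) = 15.20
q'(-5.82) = 55.98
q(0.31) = 45.59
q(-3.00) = 140.00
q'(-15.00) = 611.00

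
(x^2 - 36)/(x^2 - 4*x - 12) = (x + 6)/(x + 2)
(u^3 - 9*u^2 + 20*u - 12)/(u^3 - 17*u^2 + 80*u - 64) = (u^2 - 8*u + 12)/(u^2 - 16*u + 64)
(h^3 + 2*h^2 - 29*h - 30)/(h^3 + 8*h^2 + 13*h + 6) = (h - 5)/(h + 1)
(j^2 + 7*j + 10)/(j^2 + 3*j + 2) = (j + 5)/(j + 1)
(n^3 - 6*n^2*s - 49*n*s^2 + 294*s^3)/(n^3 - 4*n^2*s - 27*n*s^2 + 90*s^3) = (-n^2 + 49*s^2)/(-n^2 - 2*n*s + 15*s^2)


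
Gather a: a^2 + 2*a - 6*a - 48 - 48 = a^2 - 4*a - 96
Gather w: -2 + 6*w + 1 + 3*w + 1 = 9*w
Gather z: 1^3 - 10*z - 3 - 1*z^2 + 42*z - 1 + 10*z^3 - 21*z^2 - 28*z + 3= 10*z^3 - 22*z^2 + 4*z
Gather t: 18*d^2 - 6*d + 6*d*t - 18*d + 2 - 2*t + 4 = 18*d^2 - 24*d + t*(6*d - 2) + 6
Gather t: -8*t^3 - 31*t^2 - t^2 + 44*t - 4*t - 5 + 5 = -8*t^3 - 32*t^2 + 40*t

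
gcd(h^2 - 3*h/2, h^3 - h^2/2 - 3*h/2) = h^2 - 3*h/2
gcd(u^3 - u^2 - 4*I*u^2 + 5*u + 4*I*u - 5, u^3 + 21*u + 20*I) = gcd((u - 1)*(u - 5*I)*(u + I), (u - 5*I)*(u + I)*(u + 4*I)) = u^2 - 4*I*u + 5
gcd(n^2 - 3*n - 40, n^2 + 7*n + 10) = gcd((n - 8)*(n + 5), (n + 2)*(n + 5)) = n + 5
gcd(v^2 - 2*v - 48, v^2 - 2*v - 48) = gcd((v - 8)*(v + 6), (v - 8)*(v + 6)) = v^2 - 2*v - 48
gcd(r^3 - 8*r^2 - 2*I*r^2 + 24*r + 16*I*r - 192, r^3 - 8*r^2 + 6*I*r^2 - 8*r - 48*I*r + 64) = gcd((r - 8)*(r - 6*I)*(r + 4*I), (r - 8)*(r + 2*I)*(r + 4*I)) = r^2 + r*(-8 + 4*I) - 32*I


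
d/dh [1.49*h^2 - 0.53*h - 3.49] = 2.98*h - 0.53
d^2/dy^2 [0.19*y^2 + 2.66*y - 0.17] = 0.380000000000000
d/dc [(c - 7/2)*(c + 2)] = 2*c - 3/2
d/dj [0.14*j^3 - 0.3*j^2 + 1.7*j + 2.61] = 0.42*j^2 - 0.6*j + 1.7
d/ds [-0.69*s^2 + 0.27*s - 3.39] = 0.27 - 1.38*s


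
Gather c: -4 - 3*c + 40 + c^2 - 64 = c^2 - 3*c - 28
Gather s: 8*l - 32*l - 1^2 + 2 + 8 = 9 - 24*l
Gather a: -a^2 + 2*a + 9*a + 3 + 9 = -a^2 + 11*a + 12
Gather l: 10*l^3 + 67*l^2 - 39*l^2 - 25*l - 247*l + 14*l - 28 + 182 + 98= 10*l^3 + 28*l^2 - 258*l + 252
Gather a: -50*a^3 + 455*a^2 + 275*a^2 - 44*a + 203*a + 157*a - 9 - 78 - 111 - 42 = -50*a^3 + 730*a^2 + 316*a - 240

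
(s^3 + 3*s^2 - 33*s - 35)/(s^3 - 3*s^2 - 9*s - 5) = (s + 7)/(s + 1)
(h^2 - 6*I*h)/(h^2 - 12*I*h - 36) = h/(h - 6*I)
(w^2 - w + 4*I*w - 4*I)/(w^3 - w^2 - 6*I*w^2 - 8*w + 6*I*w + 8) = (w + 4*I)/(w^2 - 6*I*w - 8)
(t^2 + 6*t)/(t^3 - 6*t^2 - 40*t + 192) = t/(t^2 - 12*t + 32)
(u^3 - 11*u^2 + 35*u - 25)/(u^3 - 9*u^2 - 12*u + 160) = (u^2 - 6*u + 5)/(u^2 - 4*u - 32)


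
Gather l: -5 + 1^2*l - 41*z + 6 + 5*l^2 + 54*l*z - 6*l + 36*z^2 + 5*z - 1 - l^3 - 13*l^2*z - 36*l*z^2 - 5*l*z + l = -l^3 + l^2*(5 - 13*z) + l*(-36*z^2 + 49*z - 4) + 36*z^2 - 36*z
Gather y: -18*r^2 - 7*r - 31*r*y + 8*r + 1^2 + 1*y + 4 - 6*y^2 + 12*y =-18*r^2 + r - 6*y^2 + y*(13 - 31*r) + 5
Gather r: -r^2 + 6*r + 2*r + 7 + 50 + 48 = -r^2 + 8*r + 105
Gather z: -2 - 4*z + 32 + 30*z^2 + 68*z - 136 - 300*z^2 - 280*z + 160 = -270*z^2 - 216*z + 54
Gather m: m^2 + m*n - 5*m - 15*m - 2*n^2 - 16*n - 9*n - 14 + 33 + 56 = m^2 + m*(n - 20) - 2*n^2 - 25*n + 75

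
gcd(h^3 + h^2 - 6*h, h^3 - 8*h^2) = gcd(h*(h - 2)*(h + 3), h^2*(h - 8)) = h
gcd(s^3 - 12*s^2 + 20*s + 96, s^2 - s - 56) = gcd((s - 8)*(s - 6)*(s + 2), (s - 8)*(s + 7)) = s - 8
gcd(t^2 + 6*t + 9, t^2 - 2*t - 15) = t + 3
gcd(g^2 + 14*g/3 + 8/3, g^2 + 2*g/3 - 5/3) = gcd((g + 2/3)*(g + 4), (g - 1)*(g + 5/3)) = 1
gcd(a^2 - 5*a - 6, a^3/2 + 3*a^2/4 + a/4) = a + 1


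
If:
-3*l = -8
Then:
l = 8/3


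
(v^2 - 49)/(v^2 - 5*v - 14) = (v + 7)/(v + 2)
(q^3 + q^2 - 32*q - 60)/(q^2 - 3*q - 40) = (q^2 - 4*q - 12)/(q - 8)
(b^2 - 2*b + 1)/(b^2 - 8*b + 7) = (b - 1)/(b - 7)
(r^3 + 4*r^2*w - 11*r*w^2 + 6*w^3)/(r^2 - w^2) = (r^2 + 5*r*w - 6*w^2)/(r + w)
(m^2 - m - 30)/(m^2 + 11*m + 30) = (m - 6)/(m + 6)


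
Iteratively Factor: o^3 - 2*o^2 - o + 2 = (o - 2)*(o^2 - 1) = (o - 2)*(o + 1)*(o - 1)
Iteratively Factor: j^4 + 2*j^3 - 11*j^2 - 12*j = (j - 3)*(j^3 + 5*j^2 + 4*j) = (j - 3)*(j + 1)*(j^2 + 4*j) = j*(j - 3)*(j + 1)*(j + 4)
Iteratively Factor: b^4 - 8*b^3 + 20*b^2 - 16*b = (b - 2)*(b^3 - 6*b^2 + 8*b) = b*(b - 2)*(b^2 - 6*b + 8) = b*(b - 4)*(b - 2)*(b - 2)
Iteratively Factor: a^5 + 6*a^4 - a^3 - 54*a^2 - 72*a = (a + 2)*(a^4 + 4*a^3 - 9*a^2 - 36*a) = (a + 2)*(a + 4)*(a^3 - 9*a) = (a + 2)*(a + 3)*(a + 4)*(a^2 - 3*a) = a*(a + 2)*(a + 3)*(a + 4)*(a - 3)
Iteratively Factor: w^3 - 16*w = (w + 4)*(w^2 - 4*w) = (w - 4)*(w + 4)*(w)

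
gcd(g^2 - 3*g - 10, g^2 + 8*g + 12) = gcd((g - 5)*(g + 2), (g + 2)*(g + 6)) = g + 2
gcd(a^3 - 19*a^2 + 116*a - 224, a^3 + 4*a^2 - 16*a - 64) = a - 4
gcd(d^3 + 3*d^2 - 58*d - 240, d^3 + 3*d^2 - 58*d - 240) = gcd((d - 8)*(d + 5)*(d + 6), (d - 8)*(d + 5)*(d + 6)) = d^3 + 3*d^2 - 58*d - 240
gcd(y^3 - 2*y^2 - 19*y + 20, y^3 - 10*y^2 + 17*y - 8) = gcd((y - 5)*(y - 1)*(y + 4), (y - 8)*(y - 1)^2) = y - 1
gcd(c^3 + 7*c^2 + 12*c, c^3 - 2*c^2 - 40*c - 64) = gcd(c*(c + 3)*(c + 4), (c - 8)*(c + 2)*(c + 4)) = c + 4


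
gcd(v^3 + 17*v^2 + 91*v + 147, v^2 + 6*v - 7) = v + 7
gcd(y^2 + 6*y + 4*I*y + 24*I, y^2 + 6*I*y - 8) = y + 4*I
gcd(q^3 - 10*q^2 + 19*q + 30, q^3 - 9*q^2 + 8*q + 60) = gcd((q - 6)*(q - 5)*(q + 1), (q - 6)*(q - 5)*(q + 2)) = q^2 - 11*q + 30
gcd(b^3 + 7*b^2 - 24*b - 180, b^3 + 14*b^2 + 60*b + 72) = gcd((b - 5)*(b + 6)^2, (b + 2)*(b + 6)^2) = b^2 + 12*b + 36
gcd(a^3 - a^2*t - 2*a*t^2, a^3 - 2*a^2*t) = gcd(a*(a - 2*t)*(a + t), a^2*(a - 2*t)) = -a^2 + 2*a*t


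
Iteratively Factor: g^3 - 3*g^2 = (g - 3)*(g^2) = g*(g - 3)*(g)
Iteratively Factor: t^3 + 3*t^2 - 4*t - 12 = (t + 2)*(t^2 + t - 6) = (t - 2)*(t + 2)*(t + 3)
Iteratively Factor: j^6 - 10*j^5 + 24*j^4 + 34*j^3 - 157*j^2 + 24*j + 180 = (j - 5)*(j^5 - 5*j^4 - j^3 + 29*j^2 - 12*j - 36) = (j - 5)*(j + 2)*(j^4 - 7*j^3 + 13*j^2 + 3*j - 18) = (j - 5)*(j - 3)*(j + 2)*(j^3 - 4*j^2 + j + 6) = (j - 5)*(j - 3)*(j - 2)*(j + 2)*(j^2 - 2*j - 3) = (j - 5)*(j - 3)^2*(j - 2)*(j + 2)*(j + 1)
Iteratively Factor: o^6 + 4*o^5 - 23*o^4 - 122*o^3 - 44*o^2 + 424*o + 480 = (o + 3)*(o^5 + o^4 - 26*o^3 - 44*o^2 + 88*o + 160) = (o + 2)*(o + 3)*(o^4 - o^3 - 24*o^2 + 4*o + 80) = (o - 5)*(o + 2)*(o + 3)*(o^3 + 4*o^2 - 4*o - 16) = (o - 5)*(o + 2)*(o + 3)*(o + 4)*(o^2 - 4) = (o - 5)*(o - 2)*(o + 2)*(o + 3)*(o + 4)*(o + 2)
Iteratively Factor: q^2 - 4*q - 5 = (q - 5)*(q + 1)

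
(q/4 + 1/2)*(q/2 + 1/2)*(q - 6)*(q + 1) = q^4/8 - q^3/4 - 19*q^2/8 - 7*q/2 - 3/2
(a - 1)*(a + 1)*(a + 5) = a^3 + 5*a^2 - a - 5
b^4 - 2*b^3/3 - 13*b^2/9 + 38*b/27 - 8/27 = (b - 1)*(b - 2/3)*(b - 1/3)*(b + 4/3)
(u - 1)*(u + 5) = u^2 + 4*u - 5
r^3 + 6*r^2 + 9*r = r*(r + 3)^2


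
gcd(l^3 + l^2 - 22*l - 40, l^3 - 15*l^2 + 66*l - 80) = l - 5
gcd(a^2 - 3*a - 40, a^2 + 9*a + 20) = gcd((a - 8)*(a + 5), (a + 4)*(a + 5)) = a + 5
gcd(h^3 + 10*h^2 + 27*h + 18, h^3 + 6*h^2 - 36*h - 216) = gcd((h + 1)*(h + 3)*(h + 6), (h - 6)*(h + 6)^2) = h + 6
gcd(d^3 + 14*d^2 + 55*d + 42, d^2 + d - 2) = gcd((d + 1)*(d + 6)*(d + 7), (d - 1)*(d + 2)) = 1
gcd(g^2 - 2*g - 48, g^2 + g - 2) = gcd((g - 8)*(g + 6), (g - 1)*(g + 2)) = 1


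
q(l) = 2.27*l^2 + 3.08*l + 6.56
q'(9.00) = 43.94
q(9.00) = 218.15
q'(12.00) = 57.56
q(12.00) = 370.40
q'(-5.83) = -23.39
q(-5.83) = 65.76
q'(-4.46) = -17.17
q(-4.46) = 37.98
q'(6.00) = 30.32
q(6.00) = 106.76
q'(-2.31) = -7.41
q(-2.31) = 11.56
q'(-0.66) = 0.08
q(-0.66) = 5.52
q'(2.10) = 12.61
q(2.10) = 23.04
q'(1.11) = 8.12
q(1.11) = 12.78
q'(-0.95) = -1.23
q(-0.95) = 5.68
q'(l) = 4.54*l + 3.08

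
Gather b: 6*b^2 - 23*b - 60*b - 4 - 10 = 6*b^2 - 83*b - 14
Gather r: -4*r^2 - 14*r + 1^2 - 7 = -4*r^2 - 14*r - 6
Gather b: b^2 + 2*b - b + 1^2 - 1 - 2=b^2 + b - 2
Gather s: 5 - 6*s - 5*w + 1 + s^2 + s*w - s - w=s^2 + s*(w - 7) - 6*w + 6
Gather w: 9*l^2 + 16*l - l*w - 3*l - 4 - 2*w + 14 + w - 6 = 9*l^2 + 13*l + w*(-l - 1) + 4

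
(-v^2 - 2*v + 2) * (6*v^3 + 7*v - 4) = -6*v^5 - 12*v^4 + 5*v^3 - 10*v^2 + 22*v - 8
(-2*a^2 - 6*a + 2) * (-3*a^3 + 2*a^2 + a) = 6*a^5 + 14*a^4 - 20*a^3 - 2*a^2 + 2*a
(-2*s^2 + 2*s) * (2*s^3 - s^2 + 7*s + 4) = -4*s^5 + 6*s^4 - 16*s^3 + 6*s^2 + 8*s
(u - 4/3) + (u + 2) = 2*u + 2/3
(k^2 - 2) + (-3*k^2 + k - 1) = -2*k^2 + k - 3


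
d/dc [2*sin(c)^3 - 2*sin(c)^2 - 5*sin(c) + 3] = (6*sin(c)^2 - 4*sin(c) - 5)*cos(c)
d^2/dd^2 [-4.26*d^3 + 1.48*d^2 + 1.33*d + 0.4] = 2.96 - 25.56*d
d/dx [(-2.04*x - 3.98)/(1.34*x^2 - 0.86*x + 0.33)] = (2.7336*x^2 + 10.6664*x - 4.096)/(1.7956*x^4 - 2.3048*x^3 + 1.624*x^2 - 0.5676*x + 0.1089)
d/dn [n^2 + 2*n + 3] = 2*n + 2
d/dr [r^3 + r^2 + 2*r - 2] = 3*r^2 + 2*r + 2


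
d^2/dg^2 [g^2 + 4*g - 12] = 2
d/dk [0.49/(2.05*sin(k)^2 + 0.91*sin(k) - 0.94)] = -(2.009*sin(k) + 0.4459)*cos(k)/(2.05*sin(k)^2 + 0.91*sin(k) - 0.94)^2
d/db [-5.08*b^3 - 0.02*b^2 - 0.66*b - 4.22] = -15.24*b^2 - 0.04*b - 0.66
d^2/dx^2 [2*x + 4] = 0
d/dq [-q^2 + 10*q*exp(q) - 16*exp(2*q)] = 10*q*exp(q) - 2*q - 32*exp(2*q) + 10*exp(q)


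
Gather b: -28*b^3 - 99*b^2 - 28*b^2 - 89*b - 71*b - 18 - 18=-28*b^3 - 127*b^2 - 160*b - 36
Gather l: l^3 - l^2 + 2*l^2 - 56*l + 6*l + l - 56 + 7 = l^3 + l^2 - 49*l - 49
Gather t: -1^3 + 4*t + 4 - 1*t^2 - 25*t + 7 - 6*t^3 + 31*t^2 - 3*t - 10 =-6*t^3 + 30*t^2 - 24*t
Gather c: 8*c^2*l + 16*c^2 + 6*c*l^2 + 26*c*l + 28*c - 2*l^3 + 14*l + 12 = c^2*(8*l + 16) + c*(6*l^2 + 26*l + 28) - 2*l^3 + 14*l + 12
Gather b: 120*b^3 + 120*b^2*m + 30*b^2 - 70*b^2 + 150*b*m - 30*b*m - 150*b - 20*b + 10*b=120*b^3 + b^2*(120*m - 40) + b*(120*m - 160)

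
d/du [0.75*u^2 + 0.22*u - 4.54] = 1.5*u + 0.22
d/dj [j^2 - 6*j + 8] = 2*j - 6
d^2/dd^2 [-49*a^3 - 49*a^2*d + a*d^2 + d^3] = 2*a + 6*d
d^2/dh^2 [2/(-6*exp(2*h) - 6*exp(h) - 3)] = 4*(-4*(2*exp(h) + 1)^2*exp(h) + (4*exp(h) + 1)*(2*exp(2*h) + 2*exp(h) + 1))*exp(h)/(3*(2*exp(2*h) + 2*exp(h) + 1)^3)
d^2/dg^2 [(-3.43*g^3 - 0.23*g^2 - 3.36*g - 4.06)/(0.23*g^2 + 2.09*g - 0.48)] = (-2.22044604925031e-16*g^5 - 30.856876*g^3 + 19.20486*g^2 - 18.677148*g - 43.212908)/(0.012167*g^6 + 0.331683*g^5 + 2.937813*g^4 + 7.744913*g^3 - 6.131088*g^2 + 1.444608*g - 0.110592)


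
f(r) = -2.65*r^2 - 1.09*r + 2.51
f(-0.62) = 2.17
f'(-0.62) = 2.20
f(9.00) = -221.95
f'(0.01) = -1.14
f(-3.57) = -27.37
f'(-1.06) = 4.53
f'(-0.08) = -0.67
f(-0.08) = 2.58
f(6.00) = -99.43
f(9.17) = -230.32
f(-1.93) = -5.26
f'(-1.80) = 8.45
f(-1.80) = -4.11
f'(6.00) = -32.89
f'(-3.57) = 17.83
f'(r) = -5.3*r - 1.09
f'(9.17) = -49.69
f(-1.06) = 0.69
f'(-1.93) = 9.14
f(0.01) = 2.50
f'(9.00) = -48.79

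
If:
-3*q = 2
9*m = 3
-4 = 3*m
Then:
No Solution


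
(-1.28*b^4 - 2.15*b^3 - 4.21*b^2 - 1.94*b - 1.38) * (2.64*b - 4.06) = -3.3792*b^5 - 0.479200000000001*b^4 - 2.3854*b^3 + 11.971*b^2 + 4.2332*b + 5.6028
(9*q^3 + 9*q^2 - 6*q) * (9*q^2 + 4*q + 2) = 81*q^5 + 117*q^4 - 6*q^2 - 12*q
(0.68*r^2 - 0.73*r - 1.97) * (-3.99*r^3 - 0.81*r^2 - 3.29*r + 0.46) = -2.7132*r^5 + 2.3619*r^4 + 6.2144*r^3 + 4.3102*r^2 + 6.1455*r - 0.9062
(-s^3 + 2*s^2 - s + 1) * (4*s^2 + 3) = -4*s^5 + 8*s^4 - 7*s^3 + 10*s^2 - 3*s + 3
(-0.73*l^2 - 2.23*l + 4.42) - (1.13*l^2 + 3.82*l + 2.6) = -1.86*l^2 - 6.05*l + 1.82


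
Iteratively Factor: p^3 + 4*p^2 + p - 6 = (p + 2)*(p^2 + 2*p - 3) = (p - 1)*(p + 2)*(p + 3)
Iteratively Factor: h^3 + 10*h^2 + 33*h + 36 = (h + 3)*(h^2 + 7*h + 12) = (h + 3)^2*(h + 4)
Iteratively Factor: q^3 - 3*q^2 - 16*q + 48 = (q - 4)*(q^2 + q - 12) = (q - 4)*(q + 4)*(q - 3)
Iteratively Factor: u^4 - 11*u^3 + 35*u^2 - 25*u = (u - 1)*(u^3 - 10*u^2 + 25*u) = u*(u - 1)*(u^2 - 10*u + 25) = u*(u - 5)*(u - 1)*(u - 5)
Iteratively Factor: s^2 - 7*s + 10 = (s - 2)*(s - 5)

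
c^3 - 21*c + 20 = (c - 4)*(c - 1)*(c + 5)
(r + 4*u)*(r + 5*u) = r^2 + 9*r*u + 20*u^2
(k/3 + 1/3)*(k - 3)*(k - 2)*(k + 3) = k^4/3 - k^3/3 - 11*k^2/3 + 3*k + 6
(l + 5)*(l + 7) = l^2 + 12*l + 35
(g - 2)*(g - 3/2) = g^2 - 7*g/2 + 3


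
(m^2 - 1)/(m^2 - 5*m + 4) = (m + 1)/(m - 4)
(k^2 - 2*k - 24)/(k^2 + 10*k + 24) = (k - 6)/(k + 6)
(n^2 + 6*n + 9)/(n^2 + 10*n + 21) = (n + 3)/(n + 7)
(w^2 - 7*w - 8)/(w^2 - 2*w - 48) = (w + 1)/(w + 6)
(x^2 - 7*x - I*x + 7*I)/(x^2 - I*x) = (x - 7)/x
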